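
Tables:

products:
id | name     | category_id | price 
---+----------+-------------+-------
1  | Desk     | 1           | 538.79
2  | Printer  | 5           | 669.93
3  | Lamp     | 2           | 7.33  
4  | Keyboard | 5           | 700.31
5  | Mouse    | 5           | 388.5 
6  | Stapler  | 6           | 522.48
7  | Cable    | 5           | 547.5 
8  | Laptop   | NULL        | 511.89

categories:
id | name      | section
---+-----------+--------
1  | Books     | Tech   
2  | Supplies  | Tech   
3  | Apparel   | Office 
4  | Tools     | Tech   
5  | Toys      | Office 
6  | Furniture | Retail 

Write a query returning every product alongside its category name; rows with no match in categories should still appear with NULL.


LEFT JOIN keeps every row from products (the left table); where category_id has no match in categories, the category columns become NULL. Walk through each product:
  - product 1 (Desk): category_id=1 -> matches Books
  - product 2 (Printer): category_id=5 -> matches Toys
  - product 3 (Lamp): category_id=2 -> matches Supplies
  - product 4 (Keyboard): category_id=5 -> matches Toys
  - product 5 (Mouse): category_id=5 -> matches Toys
  - product 6 (Stapler): category_id=6 -> matches Furniture
  - product 7 (Cable): category_id=5 -> matches Toys
  - product 8 (Laptop): category_id=NULL, no match -> kept with NULL
All 8 rows appear; 1 has NULL category.

SQL:
SELECT a.name, b.name AS category
FROM products a
LEFT JOIN categories b ON a.category_id = b.id

Result:
name     | category 
---------+----------
Desk     | Books    
Printer  | Toys     
Lamp     | Supplies 
Keyboard | Toys     
Mouse    | Toys     
Stapler  | Furniture
Cable    | Toys     
Laptop   | NULL     


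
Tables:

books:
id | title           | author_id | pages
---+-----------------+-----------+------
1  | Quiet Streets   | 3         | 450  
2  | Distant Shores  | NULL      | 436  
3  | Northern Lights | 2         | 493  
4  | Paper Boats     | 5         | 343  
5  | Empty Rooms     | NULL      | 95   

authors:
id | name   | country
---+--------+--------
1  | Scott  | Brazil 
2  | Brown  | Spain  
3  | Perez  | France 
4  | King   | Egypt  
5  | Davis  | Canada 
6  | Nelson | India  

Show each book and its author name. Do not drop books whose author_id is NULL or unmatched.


LEFT JOIN keeps every row from books (the left table); where author_id has no match in authors, the author columns become NULL. Walk through each book:
  - book 1 (Quiet Streets): author_id=3 -> matches Perez
  - book 2 (Distant Shores): author_id=NULL, no match -> kept with NULL
  - book 3 (Northern Lights): author_id=2 -> matches Brown
  - book 4 (Paper Boats): author_id=5 -> matches Davis
  - book 5 (Empty Rooms): author_id=NULL, no match -> kept with NULL
All 5 rows appear; 2 have NULL author.

SQL:
SELECT a.title, b.name AS author
FROM books a
LEFT JOIN authors b ON a.author_id = b.id

Result:
title           | author
----------------+-------
Quiet Streets   | Perez 
Distant Shores  | NULL  
Northern Lights | Brown 
Paper Boats     | Davis 
Empty Rooms     | NULL  


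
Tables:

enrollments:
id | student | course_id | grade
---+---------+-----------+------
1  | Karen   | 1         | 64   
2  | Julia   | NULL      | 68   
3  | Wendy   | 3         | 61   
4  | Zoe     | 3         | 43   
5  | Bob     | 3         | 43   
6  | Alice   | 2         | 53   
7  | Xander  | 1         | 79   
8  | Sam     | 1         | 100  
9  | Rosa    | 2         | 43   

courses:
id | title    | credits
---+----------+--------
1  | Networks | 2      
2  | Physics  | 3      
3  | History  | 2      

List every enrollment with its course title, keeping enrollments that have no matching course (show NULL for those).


LEFT JOIN keeps every row from enrollments (the left table); where course_id has no match in courses, the course columns become NULL. Walk through each enrollment:
  - enrollment 1 (Karen): course_id=1 -> matches Networks
  - enrollment 2 (Julia): course_id=NULL, no match -> kept with NULL
  - enrollment 3 (Wendy): course_id=3 -> matches History
  - enrollment 4 (Zoe): course_id=3 -> matches History
  - enrollment 5 (Bob): course_id=3 -> matches History
  - enrollment 6 (Alice): course_id=2 -> matches Physics
  - enrollment 7 (Xander): course_id=1 -> matches Networks
  - enrollment 8 (Sam): course_id=1 -> matches Networks
  - enrollment 9 (Rosa): course_id=2 -> matches Physics
All 9 rows appear; 1 has NULL course.

SQL:
SELECT a.student, b.title AS course
FROM enrollments a
LEFT JOIN courses b ON a.course_id = b.id

Result:
student | course  
--------+---------
Karen   | Networks
Julia   | NULL    
Wendy   | History 
Zoe     | History 
Bob     | History 
Alice   | Physics 
Xander  | Networks
Sam     | Networks
Rosa    | Physics 


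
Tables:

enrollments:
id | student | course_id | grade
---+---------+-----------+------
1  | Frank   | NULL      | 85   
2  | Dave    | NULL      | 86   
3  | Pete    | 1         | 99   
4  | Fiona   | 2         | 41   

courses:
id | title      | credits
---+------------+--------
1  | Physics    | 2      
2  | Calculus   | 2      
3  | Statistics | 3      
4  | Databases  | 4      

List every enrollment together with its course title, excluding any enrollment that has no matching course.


INNER JOIN keeps only enrollments rows whose course_id matches an id in courses. Walk through each enrollment:
  - enrollment 1 (Frank): course_id=NULL, no match -> dropped
  - enrollment 2 (Dave): course_id=NULL, no match -> dropped
  - enrollment 3 (Pete): course_id=1 -> matches Physics
  - enrollment 4 (Fiona): course_id=2 -> matches Calculus
So 2 of 4 rows are dropped.

SQL:
SELECT a.student, b.title AS course
FROM enrollments a
INNER JOIN courses b ON a.course_id = b.id

Result:
student | course  
--------+---------
Pete    | Physics 
Fiona   | Calculus


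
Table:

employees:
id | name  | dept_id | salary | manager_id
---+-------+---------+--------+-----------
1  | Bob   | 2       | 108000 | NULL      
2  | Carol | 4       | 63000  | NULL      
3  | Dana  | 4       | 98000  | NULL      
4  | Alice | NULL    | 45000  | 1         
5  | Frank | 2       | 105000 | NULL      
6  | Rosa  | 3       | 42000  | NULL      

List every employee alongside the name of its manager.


This is a self-join: employees is joined to a second copy of itself, matching each row's manager_id to another row's id. Use LEFT JOIN so rows with manager_id=NULL are kept.
  - employee 1 (Bob): manager_id=NULL -> NULL
  - employee 2 (Carol): manager_id=NULL -> NULL
  - employee 3 (Dana): manager_id=NULL -> NULL
  - employee 4 (Alice): manager_id=1 -> Bob
  - employee 5 (Frank): manager_id=NULL -> NULL
  - employee 6 (Rosa): manager_id=NULL -> NULL

SQL:
SELECT a.name AS item, b.name AS manager
FROM employees a
LEFT JOIN employees b ON a.manager_id = b.id

Result:
item  | manager
------+--------
Bob   | NULL   
Carol | NULL   
Dana  | NULL   
Alice | Bob    
Frank | NULL   
Rosa  | NULL   


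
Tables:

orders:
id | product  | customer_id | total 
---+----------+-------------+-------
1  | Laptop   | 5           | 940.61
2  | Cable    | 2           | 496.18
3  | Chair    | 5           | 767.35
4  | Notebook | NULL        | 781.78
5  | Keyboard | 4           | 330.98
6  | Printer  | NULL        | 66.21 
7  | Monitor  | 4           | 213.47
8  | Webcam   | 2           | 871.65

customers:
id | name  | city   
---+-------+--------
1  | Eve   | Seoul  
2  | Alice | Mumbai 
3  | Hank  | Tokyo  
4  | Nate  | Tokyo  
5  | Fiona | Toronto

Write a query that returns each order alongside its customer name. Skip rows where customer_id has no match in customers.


INNER JOIN keeps only orders rows whose customer_id matches an id in customers. Walk through each order:
  - order 1 (Laptop): customer_id=5 -> matches Fiona
  - order 2 (Cable): customer_id=2 -> matches Alice
  - order 3 (Chair): customer_id=5 -> matches Fiona
  - order 4 (Notebook): customer_id=NULL, no match -> dropped
  - order 5 (Keyboard): customer_id=4 -> matches Nate
  - order 6 (Printer): customer_id=NULL, no match -> dropped
  - order 7 (Monitor): customer_id=4 -> matches Nate
  - order 8 (Webcam): customer_id=2 -> matches Alice
So 2 of 8 rows are dropped.

SQL:
SELECT a.product, b.name AS customer
FROM orders a
INNER JOIN customers b ON a.customer_id = b.id

Result:
product  | customer
---------+---------
Laptop   | Fiona   
Cable    | Alice   
Chair    | Fiona   
Keyboard | Nate    
Monitor  | Nate    
Webcam   | Alice   


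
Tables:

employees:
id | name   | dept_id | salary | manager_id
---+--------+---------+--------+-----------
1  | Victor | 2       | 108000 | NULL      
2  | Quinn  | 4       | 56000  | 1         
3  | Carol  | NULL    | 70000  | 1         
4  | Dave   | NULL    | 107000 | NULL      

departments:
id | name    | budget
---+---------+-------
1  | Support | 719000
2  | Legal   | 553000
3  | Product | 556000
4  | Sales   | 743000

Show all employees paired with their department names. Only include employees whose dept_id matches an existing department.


INNER JOIN keeps only employees rows whose dept_id matches an id in departments. Walk through each employee:
  - employee 1 (Victor): dept_id=2 -> matches Legal
  - employee 2 (Quinn): dept_id=4 -> matches Sales
  - employee 3 (Carol): dept_id=NULL, no match -> dropped
  - employee 4 (Dave): dept_id=NULL, no match -> dropped
So 2 of 4 rows are dropped.

SQL:
SELECT a.name, b.name AS department
FROM employees a
INNER JOIN departments b ON a.dept_id = b.id

Result:
name   | department
-------+-----------
Victor | Legal     
Quinn  | Sales     


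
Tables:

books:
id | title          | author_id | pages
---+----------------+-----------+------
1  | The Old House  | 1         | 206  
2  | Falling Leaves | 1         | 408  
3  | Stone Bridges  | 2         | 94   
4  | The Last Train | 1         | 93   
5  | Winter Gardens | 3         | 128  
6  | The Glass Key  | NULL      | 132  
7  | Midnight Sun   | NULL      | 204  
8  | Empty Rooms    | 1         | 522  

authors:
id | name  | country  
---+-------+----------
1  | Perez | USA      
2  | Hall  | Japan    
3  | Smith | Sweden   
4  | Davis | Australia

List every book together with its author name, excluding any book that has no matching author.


INNER JOIN keeps only books rows whose author_id matches an id in authors. Walk through each book:
  - book 1 (The Old House): author_id=1 -> matches Perez
  - book 2 (Falling Leaves): author_id=1 -> matches Perez
  - book 3 (Stone Bridges): author_id=2 -> matches Hall
  - book 4 (The Last Train): author_id=1 -> matches Perez
  - book 5 (Winter Gardens): author_id=3 -> matches Smith
  - book 6 (The Glass Key): author_id=NULL, no match -> dropped
  - book 7 (Midnight Sun): author_id=NULL, no match -> dropped
  - book 8 (Empty Rooms): author_id=1 -> matches Perez
So 2 of 8 rows are dropped.

SQL:
SELECT a.title, b.name AS author
FROM books a
INNER JOIN authors b ON a.author_id = b.id

Result:
title          | author
---------------+-------
The Old House  | Perez 
Falling Leaves | Perez 
Stone Bridges  | Hall  
The Last Train | Perez 
Winter Gardens | Smith 
Empty Rooms    | Perez 


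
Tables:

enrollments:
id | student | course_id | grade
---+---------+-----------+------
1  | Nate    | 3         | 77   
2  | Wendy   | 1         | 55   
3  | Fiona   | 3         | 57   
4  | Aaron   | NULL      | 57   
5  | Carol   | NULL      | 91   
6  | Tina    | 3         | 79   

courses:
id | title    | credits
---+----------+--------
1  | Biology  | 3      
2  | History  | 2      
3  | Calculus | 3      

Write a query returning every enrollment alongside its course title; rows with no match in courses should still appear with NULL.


LEFT JOIN keeps every row from enrollments (the left table); where course_id has no match in courses, the course columns become NULL. Walk through each enrollment:
  - enrollment 1 (Nate): course_id=3 -> matches Calculus
  - enrollment 2 (Wendy): course_id=1 -> matches Biology
  - enrollment 3 (Fiona): course_id=3 -> matches Calculus
  - enrollment 4 (Aaron): course_id=NULL, no match -> kept with NULL
  - enrollment 5 (Carol): course_id=NULL, no match -> kept with NULL
  - enrollment 6 (Tina): course_id=3 -> matches Calculus
All 6 rows appear; 2 have NULL course.

SQL:
SELECT a.student, b.title AS course
FROM enrollments a
LEFT JOIN courses b ON a.course_id = b.id

Result:
student | course  
--------+---------
Nate    | Calculus
Wendy   | Biology 
Fiona   | Calculus
Aaron   | NULL    
Carol   | NULL    
Tina    | Calculus


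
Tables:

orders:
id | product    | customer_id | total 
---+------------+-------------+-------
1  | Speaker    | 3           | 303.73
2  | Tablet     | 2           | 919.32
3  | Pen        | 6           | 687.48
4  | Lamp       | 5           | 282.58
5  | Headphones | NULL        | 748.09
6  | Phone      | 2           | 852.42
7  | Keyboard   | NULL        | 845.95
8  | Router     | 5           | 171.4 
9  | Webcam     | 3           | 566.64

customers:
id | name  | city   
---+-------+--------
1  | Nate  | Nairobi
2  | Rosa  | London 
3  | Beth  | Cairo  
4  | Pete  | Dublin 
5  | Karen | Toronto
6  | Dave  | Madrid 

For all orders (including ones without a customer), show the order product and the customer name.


LEFT JOIN keeps every row from orders (the left table); where customer_id has no match in customers, the customer columns become NULL. Walk through each order:
  - order 1 (Speaker): customer_id=3 -> matches Beth
  - order 2 (Tablet): customer_id=2 -> matches Rosa
  - order 3 (Pen): customer_id=6 -> matches Dave
  - order 4 (Lamp): customer_id=5 -> matches Karen
  - order 5 (Headphones): customer_id=NULL, no match -> kept with NULL
  - order 6 (Phone): customer_id=2 -> matches Rosa
  - order 7 (Keyboard): customer_id=NULL, no match -> kept with NULL
  - order 8 (Router): customer_id=5 -> matches Karen
  - order 9 (Webcam): customer_id=3 -> matches Beth
All 9 rows appear; 2 have NULL customer.

SQL:
SELECT a.product, b.name AS customer
FROM orders a
LEFT JOIN customers b ON a.customer_id = b.id

Result:
product    | customer
-----------+---------
Speaker    | Beth    
Tablet     | Rosa    
Pen        | Dave    
Lamp       | Karen   
Headphones | NULL    
Phone      | Rosa    
Keyboard   | NULL    
Router     | Karen   
Webcam     | Beth    


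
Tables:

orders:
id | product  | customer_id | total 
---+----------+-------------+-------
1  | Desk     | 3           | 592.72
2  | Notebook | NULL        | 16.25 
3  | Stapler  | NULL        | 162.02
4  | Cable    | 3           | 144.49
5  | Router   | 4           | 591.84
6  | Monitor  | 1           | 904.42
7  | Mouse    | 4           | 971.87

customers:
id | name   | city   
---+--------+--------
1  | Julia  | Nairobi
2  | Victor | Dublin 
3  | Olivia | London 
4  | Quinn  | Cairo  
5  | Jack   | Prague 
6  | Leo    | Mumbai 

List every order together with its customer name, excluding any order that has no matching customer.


INNER JOIN keeps only orders rows whose customer_id matches an id in customers. Walk through each order:
  - order 1 (Desk): customer_id=3 -> matches Olivia
  - order 2 (Notebook): customer_id=NULL, no match -> dropped
  - order 3 (Stapler): customer_id=NULL, no match -> dropped
  - order 4 (Cable): customer_id=3 -> matches Olivia
  - order 5 (Router): customer_id=4 -> matches Quinn
  - order 6 (Monitor): customer_id=1 -> matches Julia
  - order 7 (Mouse): customer_id=4 -> matches Quinn
So 2 of 7 rows are dropped.

SQL:
SELECT a.product, b.name AS customer
FROM orders a
INNER JOIN customers b ON a.customer_id = b.id

Result:
product | customer
--------+---------
Desk    | Olivia  
Cable   | Olivia  
Router  | Quinn   
Monitor | Julia   
Mouse   | Quinn   


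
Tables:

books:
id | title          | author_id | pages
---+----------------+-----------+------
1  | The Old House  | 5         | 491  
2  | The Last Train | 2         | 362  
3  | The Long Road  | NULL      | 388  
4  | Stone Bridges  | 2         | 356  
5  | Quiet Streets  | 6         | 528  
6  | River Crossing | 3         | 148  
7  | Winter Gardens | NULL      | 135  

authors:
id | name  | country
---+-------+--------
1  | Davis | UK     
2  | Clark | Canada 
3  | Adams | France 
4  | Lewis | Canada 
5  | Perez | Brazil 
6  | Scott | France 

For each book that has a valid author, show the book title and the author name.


INNER JOIN keeps only books rows whose author_id matches an id in authors. Walk through each book:
  - book 1 (The Old House): author_id=5 -> matches Perez
  - book 2 (The Last Train): author_id=2 -> matches Clark
  - book 3 (The Long Road): author_id=NULL, no match -> dropped
  - book 4 (Stone Bridges): author_id=2 -> matches Clark
  - book 5 (Quiet Streets): author_id=6 -> matches Scott
  - book 6 (River Crossing): author_id=3 -> matches Adams
  - book 7 (Winter Gardens): author_id=NULL, no match -> dropped
So 2 of 7 rows are dropped.

SQL:
SELECT a.title, b.name AS author
FROM books a
INNER JOIN authors b ON a.author_id = b.id

Result:
title          | author
---------------+-------
The Old House  | Perez 
The Last Train | Clark 
Stone Bridges  | Clark 
Quiet Streets  | Scott 
River Crossing | Adams 


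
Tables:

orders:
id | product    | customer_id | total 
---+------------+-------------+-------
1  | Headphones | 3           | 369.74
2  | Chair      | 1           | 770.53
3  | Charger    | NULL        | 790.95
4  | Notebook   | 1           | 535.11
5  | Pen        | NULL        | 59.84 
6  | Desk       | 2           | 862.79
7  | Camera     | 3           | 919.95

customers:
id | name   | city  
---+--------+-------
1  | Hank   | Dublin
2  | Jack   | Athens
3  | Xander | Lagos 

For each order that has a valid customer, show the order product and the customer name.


INNER JOIN keeps only orders rows whose customer_id matches an id in customers. Walk through each order:
  - order 1 (Headphones): customer_id=3 -> matches Xander
  - order 2 (Chair): customer_id=1 -> matches Hank
  - order 3 (Charger): customer_id=NULL, no match -> dropped
  - order 4 (Notebook): customer_id=1 -> matches Hank
  - order 5 (Pen): customer_id=NULL, no match -> dropped
  - order 6 (Desk): customer_id=2 -> matches Jack
  - order 7 (Camera): customer_id=3 -> matches Xander
So 2 of 7 rows are dropped.

SQL:
SELECT a.product, b.name AS customer
FROM orders a
INNER JOIN customers b ON a.customer_id = b.id

Result:
product    | customer
-----------+---------
Headphones | Xander  
Chair      | Hank    
Notebook   | Hank    
Desk       | Jack    
Camera     | Xander  


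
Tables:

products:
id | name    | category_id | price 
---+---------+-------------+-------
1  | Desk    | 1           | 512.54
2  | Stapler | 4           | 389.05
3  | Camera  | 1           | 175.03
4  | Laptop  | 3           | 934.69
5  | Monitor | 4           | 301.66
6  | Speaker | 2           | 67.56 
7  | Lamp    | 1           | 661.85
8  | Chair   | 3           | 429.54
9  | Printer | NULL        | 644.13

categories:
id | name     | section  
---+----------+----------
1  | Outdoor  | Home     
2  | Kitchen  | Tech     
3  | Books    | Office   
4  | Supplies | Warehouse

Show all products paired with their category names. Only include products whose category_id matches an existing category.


INNER JOIN keeps only products rows whose category_id matches an id in categories. Walk through each product:
  - product 1 (Desk): category_id=1 -> matches Outdoor
  - product 2 (Stapler): category_id=4 -> matches Supplies
  - product 3 (Camera): category_id=1 -> matches Outdoor
  - product 4 (Laptop): category_id=3 -> matches Books
  - product 5 (Monitor): category_id=4 -> matches Supplies
  - product 6 (Speaker): category_id=2 -> matches Kitchen
  - product 7 (Lamp): category_id=1 -> matches Outdoor
  - product 8 (Chair): category_id=3 -> matches Books
  - product 9 (Printer): category_id=NULL, no match -> dropped
So 1 of 9 rows is dropped.

SQL:
SELECT a.name, b.name AS category
FROM products a
INNER JOIN categories b ON a.category_id = b.id

Result:
name    | category
--------+---------
Desk    | Outdoor 
Stapler | Supplies
Camera  | Outdoor 
Laptop  | Books   
Monitor | Supplies
Speaker | Kitchen 
Lamp    | Outdoor 
Chair   | Books   


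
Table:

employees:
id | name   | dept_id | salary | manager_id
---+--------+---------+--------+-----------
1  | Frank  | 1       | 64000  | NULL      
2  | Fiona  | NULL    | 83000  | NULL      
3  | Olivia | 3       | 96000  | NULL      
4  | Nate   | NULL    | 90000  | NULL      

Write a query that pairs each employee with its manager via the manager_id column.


This is a self-join: employees is joined to a second copy of itself, matching each row's manager_id to another row's id. Use LEFT JOIN so rows with manager_id=NULL are kept.
  - employee 1 (Frank): manager_id=NULL -> NULL
  - employee 2 (Fiona): manager_id=NULL -> NULL
  - employee 3 (Olivia): manager_id=NULL -> NULL
  - employee 4 (Nate): manager_id=NULL -> NULL

SQL:
SELECT a.name AS item, b.name AS manager
FROM employees a
LEFT JOIN employees b ON a.manager_id = b.id

Result:
item   | manager
-------+--------
Frank  | NULL   
Fiona  | NULL   
Olivia | NULL   
Nate   | NULL   


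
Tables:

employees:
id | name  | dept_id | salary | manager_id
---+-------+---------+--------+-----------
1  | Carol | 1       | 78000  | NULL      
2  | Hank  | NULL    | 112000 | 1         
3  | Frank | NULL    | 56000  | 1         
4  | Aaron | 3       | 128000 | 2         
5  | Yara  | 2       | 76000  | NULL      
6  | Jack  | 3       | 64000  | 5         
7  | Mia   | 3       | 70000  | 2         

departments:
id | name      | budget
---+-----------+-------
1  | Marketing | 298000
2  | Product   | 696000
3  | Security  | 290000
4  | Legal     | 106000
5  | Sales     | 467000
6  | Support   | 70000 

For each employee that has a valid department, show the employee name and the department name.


INNER JOIN keeps only employees rows whose dept_id matches an id in departments. Walk through each employee:
  - employee 1 (Carol): dept_id=1 -> matches Marketing
  - employee 2 (Hank): dept_id=NULL, no match -> dropped
  - employee 3 (Frank): dept_id=NULL, no match -> dropped
  - employee 4 (Aaron): dept_id=3 -> matches Security
  - employee 5 (Yara): dept_id=2 -> matches Product
  - employee 6 (Jack): dept_id=3 -> matches Security
  - employee 7 (Mia): dept_id=3 -> matches Security
So 2 of 7 rows are dropped.

SQL:
SELECT a.name, b.name AS department
FROM employees a
INNER JOIN departments b ON a.dept_id = b.id

Result:
name  | department
------+-----------
Carol | Marketing 
Aaron | Security  
Yara  | Product   
Jack  | Security  
Mia   | Security  


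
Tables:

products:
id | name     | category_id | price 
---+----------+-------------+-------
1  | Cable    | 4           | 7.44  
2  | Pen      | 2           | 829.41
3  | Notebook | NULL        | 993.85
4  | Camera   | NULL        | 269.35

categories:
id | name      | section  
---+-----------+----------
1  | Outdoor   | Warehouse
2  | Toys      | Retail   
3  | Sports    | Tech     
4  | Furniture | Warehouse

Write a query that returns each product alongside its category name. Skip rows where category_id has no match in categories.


INNER JOIN keeps only products rows whose category_id matches an id in categories. Walk through each product:
  - product 1 (Cable): category_id=4 -> matches Furniture
  - product 2 (Pen): category_id=2 -> matches Toys
  - product 3 (Notebook): category_id=NULL, no match -> dropped
  - product 4 (Camera): category_id=NULL, no match -> dropped
So 2 of 4 rows are dropped.

SQL:
SELECT a.name, b.name AS category
FROM products a
INNER JOIN categories b ON a.category_id = b.id

Result:
name  | category 
------+----------
Cable | Furniture
Pen   | Toys     


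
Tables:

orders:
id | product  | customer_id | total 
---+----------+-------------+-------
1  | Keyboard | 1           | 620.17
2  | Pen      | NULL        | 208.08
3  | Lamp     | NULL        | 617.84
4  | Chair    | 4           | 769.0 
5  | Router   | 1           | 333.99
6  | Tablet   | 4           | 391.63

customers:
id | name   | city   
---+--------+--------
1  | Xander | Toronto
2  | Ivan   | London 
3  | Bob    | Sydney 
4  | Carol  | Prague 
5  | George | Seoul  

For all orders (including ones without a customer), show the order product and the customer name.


LEFT JOIN keeps every row from orders (the left table); where customer_id has no match in customers, the customer columns become NULL. Walk through each order:
  - order 1 (Keyboard): customer_id=1 -> matches Xander
  - order 2 (Pen): customer_id=NULL, no match -> kept with NULL
  - order 3 (Lamp): customer_id=NULL, no match -> kept with NULL
  - order 4 (Chair): customer_id=4 -> matches Carol
  - order 5 (Router): customer_id=1 -> matches Xander
  - order 6 (Tablet): customer_id=4 -> matches Carol
All 6 rows appear; 2 have NULL customer.

SQL:
SELECT a.product, b.name AS customer
FROM orders a
LEFT JOIN customers b ON a.customer_id = b.id

Result:
product  | customer
---------+---------
Keyboard | Xander  
Pen      | NULL    
Lamp     | NULL    
Chair    | Carol   
Router   | Xander  
Tablet   | Carol   


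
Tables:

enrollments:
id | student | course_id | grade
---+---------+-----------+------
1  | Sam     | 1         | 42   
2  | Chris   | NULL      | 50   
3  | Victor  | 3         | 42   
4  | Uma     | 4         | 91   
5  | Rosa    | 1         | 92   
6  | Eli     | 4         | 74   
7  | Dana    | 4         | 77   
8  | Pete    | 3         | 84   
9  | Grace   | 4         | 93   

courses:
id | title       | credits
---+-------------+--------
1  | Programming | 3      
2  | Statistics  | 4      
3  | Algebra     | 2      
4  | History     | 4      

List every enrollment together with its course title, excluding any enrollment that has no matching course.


INNER JOIN keeps only enrollments rows whose course_id matches an id in courses. Walk through each enrollment:
  - enrollment 1 (Sam): course_id=1 -> matches Programming
  - enrollment 2 (Chris): course_id=NULL, no match -> dropped
  - enrollment 3 (Victor): course_id=3 -> matches Algebra
  - enrollment 4 (Uma): course_id=4 -> matches History
  - enrollment 5 (Rosa): course_id=1 -> matches Programming
  - enrollment 6 (Eli): course_id=4 -> matches History
  - enrollment 7 (Dana): course_id=4 -> matches History
  - enrollment 8 (Pete): course_id=3 -> matches Algebra
  - enrollment 9 (Grace): course_id=4 -> matches History
So 1 of 9 rows is dropped.

SQL:
SELECT a.student, b.title AS course
FROM enrollments a
INNER JOIN courses b ON a.course_id = b.id

Result:
student | course     
--------+------------
Sam     | Programming
Victor  | Algebra    
Uma     | History    
Rosa    | Programming
Eli     | History    
Dana    | History    
Pete    | Algebra    
Grace   | History    


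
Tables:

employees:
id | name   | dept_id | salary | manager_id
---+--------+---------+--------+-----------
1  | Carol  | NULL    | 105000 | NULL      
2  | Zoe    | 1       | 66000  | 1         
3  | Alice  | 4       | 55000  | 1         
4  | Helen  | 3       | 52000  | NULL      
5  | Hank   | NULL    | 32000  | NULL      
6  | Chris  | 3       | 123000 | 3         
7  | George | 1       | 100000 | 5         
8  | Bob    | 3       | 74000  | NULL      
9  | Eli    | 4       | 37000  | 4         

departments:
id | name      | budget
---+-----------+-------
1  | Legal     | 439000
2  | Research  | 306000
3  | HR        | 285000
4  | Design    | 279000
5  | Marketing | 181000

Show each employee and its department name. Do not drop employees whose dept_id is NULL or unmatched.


LEFT JOIN keeps every row from employees (the left table); where dept_id has no match in departments, the department columns become NULL. Walk through each employee:
  - employee 1 (Carol): dept_id=NULL, no match -> kept with NULL
  - employee 2 (Zoe): dept_id=1 -> matches Legal
  - employee 3 (Alice): dept_id=4 -> matches Design
  - employee 4 (Helen): dept_id=3 -> matches HR
  - employee 5 (Hank): dept_id=NULL, no match -> kept with NULL
  - employee 6 (Chris): dept_id=3 -> matches HR
  - employee 7 (George): dept_id=1 -> matches Legal
  - employee 8 (Bob): dept_id=3 -> matches HR
  - employee 9 (Eli): dept_id=4 -> matches Design
All 9 rows appear; 2 have NULL department.

SQL:
SELECT a.name, b.name AS department
FROM employees a
LEFT JOIN departments b ON a.dept_id = b.id

Result:
name   | department
-------+-----------
Carol  | NULL      
Zoe    | Legal     
Alice  | Design    
Helen  | HR        
Hank   | NULL      
Chris  | HR        
George | Legal     
Bob    | HR        
Eli    | Design    


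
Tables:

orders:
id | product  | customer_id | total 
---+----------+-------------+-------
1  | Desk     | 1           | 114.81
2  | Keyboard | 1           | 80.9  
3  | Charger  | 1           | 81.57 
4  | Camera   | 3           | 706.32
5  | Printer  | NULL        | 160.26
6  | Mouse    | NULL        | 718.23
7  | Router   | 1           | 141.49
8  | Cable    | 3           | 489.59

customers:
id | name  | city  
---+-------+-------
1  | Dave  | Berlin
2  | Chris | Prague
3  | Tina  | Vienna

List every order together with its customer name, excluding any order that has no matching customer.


INNER JOIN keeps only orders rows whose customer_id matches an id in customers. Walk through each order:
  - order 1 (Desk): customer_id=1 -> matches Dave
  - order 2 (Keyboard): customer_id=1 -> matches Dave
  - order 3 (Charger): customer_id=1 -> matches Dave
  - order 4 (Camera): customer_id=3 -> matches Tina
  - order 5 (Printer): customer_id=NULL, no match -> dropped
  - order 6 (Mouse): customer_id=NULL, no match -> dropped
  - order 7 (Router): customer_id=1 -> matches Dave
  - order 8 (Cable): customer_id=3 -> matches Tina
So 2 of 8 rows are dropped.

SQL:
SELECT a.product, b.name AS customer
FROM orders a
INNER JOIN customers b ON a.customer_id = b.id

Result:
product  | customer
---------+---------
Desk     | Dave    
Keyboard | Dave    
Charger  | Dave    
Camera   | Tina    
Router   | Dave    
Cable    | Tina    


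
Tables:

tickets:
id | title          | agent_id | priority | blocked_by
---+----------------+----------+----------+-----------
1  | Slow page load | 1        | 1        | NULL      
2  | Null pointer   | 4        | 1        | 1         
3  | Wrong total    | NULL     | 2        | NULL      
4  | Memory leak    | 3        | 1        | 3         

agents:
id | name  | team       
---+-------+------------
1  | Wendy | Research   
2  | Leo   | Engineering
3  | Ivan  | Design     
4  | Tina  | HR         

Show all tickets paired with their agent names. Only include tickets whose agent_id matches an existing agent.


INNER JOIN keeps only tickets rows whose agent_id matches an id in agents. Walk through each ticket:
  - ticket 1 (Slow page load): agent_id=1 -> matches Wendy
  - ticket 2 (Null pointer): agent_id=4 -> matches Tina
  - ticket 3 (Wrong total): agent_id=NULL, no match -> dropped
  - ticket 4 (Memory leak): agent_id=3 -> matches Ivan
So 1 of 4 rows is dropped.

SQL:
SELECT a.title, b.name AS agent
FROM tickets a
INNER JOIN agents b ON a.agent_id = b.id

Result:
title          | agent
---------------+------
Slow page load | Wendy
Null pointer   | Tina 
Memory leak    | Ivan 


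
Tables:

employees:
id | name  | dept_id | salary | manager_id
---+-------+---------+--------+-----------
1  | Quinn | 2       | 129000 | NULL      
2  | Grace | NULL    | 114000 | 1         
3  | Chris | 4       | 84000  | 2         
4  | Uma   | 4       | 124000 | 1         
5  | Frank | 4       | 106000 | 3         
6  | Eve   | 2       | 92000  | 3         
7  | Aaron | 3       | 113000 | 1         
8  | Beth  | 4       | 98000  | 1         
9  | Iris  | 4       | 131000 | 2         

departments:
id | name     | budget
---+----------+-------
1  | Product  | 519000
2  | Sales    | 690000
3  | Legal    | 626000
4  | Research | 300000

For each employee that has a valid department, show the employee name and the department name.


INNER JOIN keeps only employees rows whose dept_id matches an id in departments. Walk through each employee:
  - employee 1 (Quinn): dept_id=2 -> matches Sales
  - employee 2 (Grace): dept_id=NULL, no match -> dropped
  - employee 3 (Chris): dept_id=4 -> matches Research
  - employee 4 (Uma): dept_id=4 -> matches Research
  - employee 5 (Frank): dept_id=4 -> matches Research
  - employee 6 (Eve): dept_id=2 -> matches Sales
  - employee 7 (Aaron): dept_id=3 -> matches Legal
  - employee 8 (Beth): dept_id=4 -> matches Research
  - employee 9 (Iris): dept_id=4 -> matches Research
So 1 of 9 rows is dropped.

SQL:
SELECT a.name, b.name AS department
FROM employees a
INNER JOIN departments b ON a.dept_id = b.id

Result:
name  | department
------+-----------
Quinn | Sales     
Chris | Research  
Uma   | Research  
Frank | Research  
Eve   | Sales     
Aaron | Legal     
Beth  | Research  
Iris  | Research  


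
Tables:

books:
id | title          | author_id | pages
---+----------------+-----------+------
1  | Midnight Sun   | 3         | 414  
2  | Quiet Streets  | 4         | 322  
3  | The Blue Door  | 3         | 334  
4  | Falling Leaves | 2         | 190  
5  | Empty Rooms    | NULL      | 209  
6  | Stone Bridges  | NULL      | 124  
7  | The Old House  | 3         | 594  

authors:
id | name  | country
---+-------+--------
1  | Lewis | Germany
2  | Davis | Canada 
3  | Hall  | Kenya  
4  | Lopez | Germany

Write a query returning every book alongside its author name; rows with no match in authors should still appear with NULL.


LEFT JOIN keeps every row from books (the left table); where author_id has no match in authors, the author columns become NULL. Walk through each book:
  - book 1 (Midnight Sun): author_id=3 -> matches Hall
  - book 2 (Quiet Streets): author_id=4 -> matches Lopez
  - book 3 (The Blue Door): author_id=3 -> matches Hall
  - book 4 (Falling Leaves): author_id=2 -> matches Davis
  - book 5 (Empty Rooms): author_id=NULL, no match -> kept with NULL
  - book 6 (Stone Bridges): author_id=NULL, no match -> kept with NULL
  - book 7 (The Old House): author_id=3 -> matches Hall
All 7 rows appear; 2 have NULL author.

SQL:
SELECT a.title, b.name AS author
FROM books a
LEFT JOIN authors b ON a.author_id = b.id

Result:
title          | author
---------------+-------
Midnight Sun   | Hall  
Quiet Streets  | Lopez 
The Blue Door  | Hall  
Falling Leaves | Davis 
Empty Rooms    | NULL  
Stone Bridges  | NULL  
The Old House  | Hall  


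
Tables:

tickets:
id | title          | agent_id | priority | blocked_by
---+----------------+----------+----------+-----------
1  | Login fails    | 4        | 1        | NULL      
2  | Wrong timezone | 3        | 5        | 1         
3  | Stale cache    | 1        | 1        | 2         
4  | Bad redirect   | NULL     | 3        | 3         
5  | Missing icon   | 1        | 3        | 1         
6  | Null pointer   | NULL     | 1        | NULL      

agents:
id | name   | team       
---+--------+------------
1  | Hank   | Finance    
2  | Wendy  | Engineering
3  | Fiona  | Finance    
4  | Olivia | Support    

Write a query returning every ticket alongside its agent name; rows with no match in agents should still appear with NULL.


LEFT JOIN keeps every row from tickets (the left table); where agent_id has no match in agents, the agent columns become NULL. Walk through each ticket:
  - ticket 1 (Login fails): agent_id=4 -> matches Olivia
  - ticket 2 (Wrong timezone): agent_id=3 -> matches Fiona
  - ticket 3 (Stale cache): agent_id=1 -> matches Hank
  - ticket 4 (Bad redirect): agent_id=NULL, no match -> kept with NULL
  - ticket 5 (Missing icon): agent_id=1 -> matches Hank
  - ticket 6 (Null pointer): agent_id=NULL, no match -> kept with NULL
All 6 rows appear; 2 have NULL agent.

SQL:
SELECT a.title, b.name AS agent
FROM tickets a
LEFT JOIN agents b ON a.agent_id = b.id

Result:
title          | agent 
---------------+-------
Login fails    | Olivia
Wrong timezone | Fiona 
Stale cache    | Hank  
Bad redirect   | NULL  
Missing icon   | Hank  
Null pointer   | NULL  


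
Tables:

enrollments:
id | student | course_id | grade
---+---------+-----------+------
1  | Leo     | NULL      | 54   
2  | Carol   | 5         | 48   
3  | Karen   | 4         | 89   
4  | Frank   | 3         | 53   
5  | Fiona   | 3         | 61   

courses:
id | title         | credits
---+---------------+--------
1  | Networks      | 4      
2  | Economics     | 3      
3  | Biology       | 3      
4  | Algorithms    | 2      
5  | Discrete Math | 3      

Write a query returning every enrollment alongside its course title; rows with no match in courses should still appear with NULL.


LEFT JOIN keeps every row from enrollments (the left table); where course_id has no match in courses, the course columns become NULL. Walk through each enrollment:
  - enrollment 1 (Leo): course_id=NULL, no match -> kept with NULL
  - enrollment 2 (Carol): course_id=5 -> matches Discrete Math
  - enrollment 3 (Karen): course_id=4 -> matches Algorithms
  - enrollment 4 (Frank): course_id=3 -> matches Biology
  - enrollment 5 (Fiona): course_id=3 -> matches Biology
All 5 rows appear; 1 has NULL course.

SQL:
SELECT a.student, b.title AS course
FROM enrollments a
LEFT JOIN courses b ON a.course_id = b.id

Result:
student | course       
--------+--------------
Leo     | NULL         
Carol   | Discrete Math
Karen   | Algorithms   
Frank   | Biology      
Fiona   | Biology      


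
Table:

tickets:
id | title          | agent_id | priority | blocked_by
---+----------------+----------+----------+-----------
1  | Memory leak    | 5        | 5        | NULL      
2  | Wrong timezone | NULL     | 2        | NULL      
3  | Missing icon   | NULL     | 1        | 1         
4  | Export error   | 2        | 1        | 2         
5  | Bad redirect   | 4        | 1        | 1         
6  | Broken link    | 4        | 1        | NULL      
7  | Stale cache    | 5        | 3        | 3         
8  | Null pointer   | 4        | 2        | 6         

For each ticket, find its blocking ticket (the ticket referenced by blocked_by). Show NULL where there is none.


This is a self-join: tickets is joined to a second copy of itself, matching each row's blocked_by to another row's id. Use LEFT JOIN so rows with blocked_by=NULL are kept.
  - ticket 1 (Memory leak): blocked_by=NULL -> NULL
  - ticket 2 (Wrong timezone): blocked_by=NULL -> NULL
  - ticket 3 (Missing icon): blocked_by=1 -> Memory leak
  - ticket 4 (Export error): blocked_by=2 -> Wrong timezone
  - ticket 5 (Bad redirect): blocked_by=1 -> Memory leak
  - ticket 6 (Broken link): blocked_by=NULL -> NULL
  - ticket 7 (Stale cache): blocked_by=3 -> Missing icon
  - ticket 8 (Null pointer): blocked_by=6 -> Broken link

SQL:
SELECT a.title AS item, b.title AS blocked_by
FROM tickets a
LEFT JOIN tickets b ON a.blocked_by = b.id

Result:
item           | blocked_by    
---------------+---------------
Memory leak    | NULL          
Wrong timezone | NULL          
Missing icon   | Memory leak   
Export error   | Wrong timezone
Bad redirect   | Memory leak   
Broken link    | NULL          
Stale cache    | Missing icon  
Null pointer   | Broken link   


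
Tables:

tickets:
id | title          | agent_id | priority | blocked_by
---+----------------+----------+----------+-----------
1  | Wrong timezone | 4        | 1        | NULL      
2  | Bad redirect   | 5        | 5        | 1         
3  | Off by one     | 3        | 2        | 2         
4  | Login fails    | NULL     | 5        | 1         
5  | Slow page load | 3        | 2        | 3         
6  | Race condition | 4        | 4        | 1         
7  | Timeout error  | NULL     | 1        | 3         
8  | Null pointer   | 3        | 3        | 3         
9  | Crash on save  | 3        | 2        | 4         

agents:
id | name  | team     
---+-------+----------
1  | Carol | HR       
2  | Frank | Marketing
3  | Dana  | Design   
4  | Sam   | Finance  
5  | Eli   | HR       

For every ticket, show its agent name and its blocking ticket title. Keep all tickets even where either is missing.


Two LEFT JOINs from the same base table tickets: one to agents via agent_id, one to tickets itself via blocked_by. Both are LEFT so every ticket is preserved.
Match against agents:
  - ticket 1 (Wrong timezone): agent_id=4 -> matches Sam
  - ticket 2 (Bad redirect): agent_id=5 -> matches Eli
  - ticket 3 (Off by one): agent_id=3 -> matches Dana
  - ticket 4 (Login fails): agent_id=NULL, no match -> kept with NULL
  - ticket 5 (Slow page load): agent_id=3 -> matches Dana
  - ticket 6 (Race condition): agent_id=4 -> matches Sam
  - ticket 7 (Timeout error): agent_id=NULL, no match -> kept with NULL
  - ticket 8 (Null pointer): agent_id=3 -> matches Dana
  - ticket 9 (Crash on save): agent_id=3 -> matches Dana
Match against tickets (self):
  - ticket 1 (Wrong timezone): blocked_by=NULL -> NULL
  - ticket 2 (Bad redirect): blocked_by=1 -> Wrong timezone
  - ticket 3 (Off by one): blocked_by=2 -> Bad redirect
  - ticket 4 (Login fails): blocked_by=1 -> Wrong timezone
  - ticket 5 (Slow page load): blocked_by=3 -> Off by one
  - ticket 6 (Race condition): blocked_by=1 -> Wrong timezone
  - ticket 7 (Timeout error): blocked_by=3 -> Off by one
  - ticket 8 (Null pointer): blocked_by=3 -> Off by one
  - ticket 9 (Crash on save): blocked_by=4 -> Login fails

SQL:
SELECT a.title, b.name AS agent, c.title AS blocked_by
FROM tickets a
LEFT JOIN agents b ON a.agent_id = b.id
LEFT JOIN tickets c ON a.blocked_by = c.id

Result:
title          | agent | blocked_by    
---------------+-------+---------------
Wrong timezone | Sam   | NULL          
Bad redirect   | Eli   | Wrong timezone
Off by one     | Dana  | Bad redirect  
Login fails    | NULL  | Wrong timezone
Slow page load | Dana  | Off by one    
Race condition | Sam   | Wrong timezone
Timeout error  | NULL  | Off by one    
Null pointer   | Dana  | Off by one    
Crash on save  | Dana  | Login fails   
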